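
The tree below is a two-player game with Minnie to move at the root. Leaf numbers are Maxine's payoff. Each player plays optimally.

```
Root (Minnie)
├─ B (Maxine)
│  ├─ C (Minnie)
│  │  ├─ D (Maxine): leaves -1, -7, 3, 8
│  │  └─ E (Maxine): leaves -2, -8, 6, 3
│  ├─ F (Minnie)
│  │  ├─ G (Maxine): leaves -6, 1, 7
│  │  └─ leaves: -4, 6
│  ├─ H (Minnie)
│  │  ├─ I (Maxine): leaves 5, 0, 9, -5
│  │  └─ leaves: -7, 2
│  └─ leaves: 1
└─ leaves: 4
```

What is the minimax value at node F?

G: max(-6, 1, 7) = 7
F: min(7, -4, 6) = -4

-4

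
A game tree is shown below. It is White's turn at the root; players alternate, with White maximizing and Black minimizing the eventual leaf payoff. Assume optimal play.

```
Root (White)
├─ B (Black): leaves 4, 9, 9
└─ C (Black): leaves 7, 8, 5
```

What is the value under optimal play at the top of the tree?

B (Black): min(4, 9, 9) = 4
C (Black): min(7, 8, 5) = 5
Root (White): max(4, 5) = 5

5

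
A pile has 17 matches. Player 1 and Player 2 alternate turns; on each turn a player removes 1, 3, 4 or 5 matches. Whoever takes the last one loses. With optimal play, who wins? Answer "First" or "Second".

W/L table (W = player to move can force a win):
i:   0  1  2  3  4  5  6  7  8  9 10 11 12 13 14 15 16 17
     W  L  W  L  W  W  W  W  W  L  W  L  W  W  W  W  W  L
Position 17 is L, so the second player wins.

Second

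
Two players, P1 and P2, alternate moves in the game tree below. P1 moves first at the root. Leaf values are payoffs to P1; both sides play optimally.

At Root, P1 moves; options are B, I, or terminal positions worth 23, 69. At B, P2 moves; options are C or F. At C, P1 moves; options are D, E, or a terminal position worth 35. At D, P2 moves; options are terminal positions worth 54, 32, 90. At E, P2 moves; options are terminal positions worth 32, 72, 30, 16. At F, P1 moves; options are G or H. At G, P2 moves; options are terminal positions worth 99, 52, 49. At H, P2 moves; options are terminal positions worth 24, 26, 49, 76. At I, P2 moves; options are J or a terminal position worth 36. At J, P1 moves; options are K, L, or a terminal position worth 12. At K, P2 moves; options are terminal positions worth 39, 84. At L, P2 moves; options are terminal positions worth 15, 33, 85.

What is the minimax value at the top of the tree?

69

D (P2): min(54, 32, 90) = 32
E (P2): min(32, 72, 30, 16) = 16
C (P1): max(32, 16, 35) = 35
G (P2): min(99, 52, 49) = 49
H (P2): min(24, 26, 49, 76) = 24
F (P1): max(49, 24) = 49
B (P2): min(35, 49) = 35
K (P2): min(39, 84) = 39
L (P2): min(15, 33, 85) = 15
J (P1): max(39, 15, 12) = 39
I (P2): min(39, 36) = 36
Root (P1): max(35, 36, 23, 69) = 69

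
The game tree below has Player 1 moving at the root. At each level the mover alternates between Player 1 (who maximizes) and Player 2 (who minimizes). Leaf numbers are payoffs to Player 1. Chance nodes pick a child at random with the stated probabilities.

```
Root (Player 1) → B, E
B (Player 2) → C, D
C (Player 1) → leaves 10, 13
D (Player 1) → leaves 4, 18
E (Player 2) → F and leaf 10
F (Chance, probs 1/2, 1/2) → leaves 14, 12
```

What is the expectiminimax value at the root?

C (Player 1): max(10, 13) = 13
D (Player 1): max(4, 18) = 18
B (Player 2): min(13, 18) = 13
F (Chance): 1/2·14 + 1/2·12 = 13
E (Player 2): min(13, 10) = 10
Root (Player 1): max(13, 10) = 13

13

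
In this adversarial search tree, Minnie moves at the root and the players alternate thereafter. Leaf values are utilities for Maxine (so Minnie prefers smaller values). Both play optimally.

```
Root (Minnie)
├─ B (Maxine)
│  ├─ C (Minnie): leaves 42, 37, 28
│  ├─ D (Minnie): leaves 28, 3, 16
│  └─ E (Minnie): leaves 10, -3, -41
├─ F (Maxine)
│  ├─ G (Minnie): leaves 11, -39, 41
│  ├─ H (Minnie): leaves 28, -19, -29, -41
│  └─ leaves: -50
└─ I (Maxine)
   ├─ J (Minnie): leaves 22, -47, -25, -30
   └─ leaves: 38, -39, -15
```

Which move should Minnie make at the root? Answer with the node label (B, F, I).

C (Minnie): min(42, 37, 28) = 28
D (Minnie): min(28, 3, 16) = 3
E (Minnie): min(10, -3, -41) = -41
B (Maxine): max(28, 3, -41) = 28
G (Minnie): min(11, -39, 41) = -39
H (Minnie): min(28, -19, -29, -41) = -41
F (Maxine): max(-39, -41, -50) = -39
J (Minnie): min(22, -47, -25, -30) = -47
I (Maxine): max(-47, 38, -39, -15) = 38
Root (Minnie): min(28, -39, 38) = -39
Minnie picks the child with the lowest value: F (value -39).

F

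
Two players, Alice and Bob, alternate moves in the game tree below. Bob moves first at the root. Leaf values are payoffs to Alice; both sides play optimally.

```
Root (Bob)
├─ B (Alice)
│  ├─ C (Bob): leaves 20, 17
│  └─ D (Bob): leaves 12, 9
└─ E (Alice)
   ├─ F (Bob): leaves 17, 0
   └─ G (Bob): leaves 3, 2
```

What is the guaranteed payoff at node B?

C: min(20, 17) = 17
D: min(12, 9) = 9
B: max(17, 9) = 17

17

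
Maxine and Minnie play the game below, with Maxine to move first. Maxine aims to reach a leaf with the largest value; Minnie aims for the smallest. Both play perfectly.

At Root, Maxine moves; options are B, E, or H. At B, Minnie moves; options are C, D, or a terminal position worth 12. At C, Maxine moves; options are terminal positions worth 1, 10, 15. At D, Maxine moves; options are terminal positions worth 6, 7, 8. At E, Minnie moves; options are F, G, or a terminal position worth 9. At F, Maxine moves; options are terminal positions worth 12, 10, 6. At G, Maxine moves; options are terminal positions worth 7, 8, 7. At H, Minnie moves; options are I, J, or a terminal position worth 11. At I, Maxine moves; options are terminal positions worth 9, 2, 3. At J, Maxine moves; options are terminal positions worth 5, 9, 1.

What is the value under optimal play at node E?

8

F: max(12, 10, 6) = 12
G: max(7, 8, 7) = 8
E: min(12, 8, 9) = 8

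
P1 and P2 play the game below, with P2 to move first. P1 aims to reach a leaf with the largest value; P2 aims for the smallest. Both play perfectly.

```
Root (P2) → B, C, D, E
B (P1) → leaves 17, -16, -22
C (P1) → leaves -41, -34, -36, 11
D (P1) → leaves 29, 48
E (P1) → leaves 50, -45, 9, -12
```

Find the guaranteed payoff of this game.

B (P1): max(17, -16, -22) = 17
C (P1): max(-41, -34, -36, 11) = 11
D (P1): max(29, 48) = 48
E (P1): max(50, -45, 9, -12) = 50
Root (P2): min(17, 11, 48, 50) = 11

11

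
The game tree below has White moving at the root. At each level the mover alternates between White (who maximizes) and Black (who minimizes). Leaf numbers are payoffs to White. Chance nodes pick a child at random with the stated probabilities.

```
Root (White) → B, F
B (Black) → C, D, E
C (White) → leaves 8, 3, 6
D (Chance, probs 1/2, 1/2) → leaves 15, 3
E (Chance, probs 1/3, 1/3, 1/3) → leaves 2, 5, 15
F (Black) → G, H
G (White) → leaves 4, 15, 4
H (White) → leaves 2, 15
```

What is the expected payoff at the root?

C (White): max(8, 3, 6) = 8
D (Chance): 1/2·15 + 1/2·3 = 9
E (Chance): 1/3·2 + 1/3·5 + 1/3·15 = 7.33
B (Black): min(8, 9, 7.33) = 7.33
G (White): max(4, 15, 4) = 15
H (White): max(2, 15) = 15
F (Black): min(15, 15) = 15
Root (White): max(7.33, 15) = 15

15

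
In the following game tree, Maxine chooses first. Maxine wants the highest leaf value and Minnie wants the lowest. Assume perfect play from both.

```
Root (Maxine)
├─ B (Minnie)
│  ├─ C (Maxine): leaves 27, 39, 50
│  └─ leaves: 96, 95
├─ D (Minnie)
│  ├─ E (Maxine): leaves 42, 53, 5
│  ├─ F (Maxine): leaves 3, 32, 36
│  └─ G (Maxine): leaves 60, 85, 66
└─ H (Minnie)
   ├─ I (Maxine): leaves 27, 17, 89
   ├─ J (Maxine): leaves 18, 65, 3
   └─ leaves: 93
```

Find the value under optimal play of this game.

C (Maxine): max(27, 39, 50) = 50
B (Minnie): min(50, 96, 95) = 50
E (Maxine): max(42, 53, 5) = 53
F (Maxine): max(3, 32, 36) = 36
G (Maxine): max(60, 85, 66) = 85
D (Minnie): min(53, 36, 85) = 36
I (Maxine): max(27, 17, 89) = 89
J (Maxine): max(18, 65, 3) = 65
H (Minnie): min(89, 65, 93) = 65
Root (Maxine): max(50, 36, 65) = 65

65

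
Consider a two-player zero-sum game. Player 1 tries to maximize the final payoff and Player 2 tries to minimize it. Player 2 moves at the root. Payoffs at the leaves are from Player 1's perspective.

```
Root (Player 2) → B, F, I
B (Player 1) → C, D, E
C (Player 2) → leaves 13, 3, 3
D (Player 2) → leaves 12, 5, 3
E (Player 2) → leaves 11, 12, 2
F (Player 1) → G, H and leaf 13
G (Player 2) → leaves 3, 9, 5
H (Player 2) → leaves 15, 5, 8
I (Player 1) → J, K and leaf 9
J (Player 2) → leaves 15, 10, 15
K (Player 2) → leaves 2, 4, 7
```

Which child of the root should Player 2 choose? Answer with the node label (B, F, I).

C (Player 2): min(13, 3, 3) = 3
D (Player 2): min(12, 5, 3) = 3
E (Player 2): min(11, 12, 2) = 2
B (Player 1): max(3, 3, 2) = 3
G (Player 2): min(3, 9, 5) = 3
H (Player 2): min(15, 5, 8) = 5
F (Player 1): max(3, 5, 13) = 13
J (Player 2): min(15, 10, 15) = 10
K (Player 2): min(2, 4, 7) = 2
I (Player 1): max(10, 2, 9) = 10
Root (Player 2): min(3, 13, 10) = 3
Player 2 picks the child with the lowest value: B (value 3).

B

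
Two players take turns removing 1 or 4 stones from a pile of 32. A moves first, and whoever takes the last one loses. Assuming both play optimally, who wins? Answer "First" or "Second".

Compute winning (W) and losing (L) positions by backward induction:
i:   0  1  2  3  4  5  6  7  8  9 10 11 12 13 14 15 16 17 18 19 20 21 22 23 24 25 26 27 28 29 30 31 32
     W  L  W  L  W  W  L  W  L  W  W  L  W  L  W  W  L  W  L  W  W  L  W  L  W  W  L  W  L  W  W  L  W
Position 32 is W, so the first player wins.

First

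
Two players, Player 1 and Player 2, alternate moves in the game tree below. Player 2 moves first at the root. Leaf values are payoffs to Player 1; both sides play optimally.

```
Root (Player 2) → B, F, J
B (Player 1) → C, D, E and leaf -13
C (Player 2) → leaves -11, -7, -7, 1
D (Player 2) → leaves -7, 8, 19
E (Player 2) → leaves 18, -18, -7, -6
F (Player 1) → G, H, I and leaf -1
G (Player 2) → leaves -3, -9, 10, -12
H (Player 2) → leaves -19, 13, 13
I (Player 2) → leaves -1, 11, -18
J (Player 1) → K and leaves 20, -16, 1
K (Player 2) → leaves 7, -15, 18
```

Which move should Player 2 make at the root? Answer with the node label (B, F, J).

B

C (Player 2): min(-11, -7, -7, 1) = -11
D (Player 2): min(-7, 8, 19) = -7
E (Player 2): min(18, -18, -7, -6) = -18
B (Player 1): max(-11, -7, -18, -13) = -7
G (Player 2): min(-3, -9, 10, -12) = -12
H (Player 2): min(-19, 13, 13) = -19
I (Player 2): min(-1, 11, -18) = -18
F (Player 1): max(-12, -19, -18, -1) = -1
K (Player 2): min(7, -15, 18) = -15
J (Player 1): max(-15, 20, -16, 1) = 20
Root (Player 2): min(-7, -1, 20) = -7
Player 2 picks the child with the lowest value: B (value -7).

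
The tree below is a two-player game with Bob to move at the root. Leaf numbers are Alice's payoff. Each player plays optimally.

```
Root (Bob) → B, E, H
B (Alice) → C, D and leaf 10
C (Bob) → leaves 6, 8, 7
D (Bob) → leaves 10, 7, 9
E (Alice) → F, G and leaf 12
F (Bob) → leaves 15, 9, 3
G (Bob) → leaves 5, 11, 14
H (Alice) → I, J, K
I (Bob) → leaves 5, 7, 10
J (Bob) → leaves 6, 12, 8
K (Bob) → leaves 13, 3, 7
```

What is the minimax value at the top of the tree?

C (Bob): min(6, 8, 7) = 6
D (Bob): min(10, 7, 9) = 7
B (Alice): max(6, 7, 10) = 10
F (Bob): min(15, 9, 3) = 3
G (Bob): min(5, 11, 14) = 5
E (Alice): max(3, 5, 12) = 12
I (Bob): min(5, 7, 10) = 5
J (Bob): min(6, 12, 8) = 6
K (Bob): min(13, 3, 7) = 3
H (Alice): max(5, 6, 3) = 6
Root (Bob): min(10, 12, 6) = 6

6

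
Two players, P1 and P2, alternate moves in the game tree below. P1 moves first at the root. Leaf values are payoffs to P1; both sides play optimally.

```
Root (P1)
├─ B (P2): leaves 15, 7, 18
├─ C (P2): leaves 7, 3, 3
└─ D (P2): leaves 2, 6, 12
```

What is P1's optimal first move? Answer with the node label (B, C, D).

B

B (P2): min(15, 7, 18) = 7
C (P2): min(7, 3, 3) = 3
D (P2): min(2, 6, 12) = 2
Root (P1): max(7, 3, 2) = 7
P1 picks the child with the highest value: B (value 7).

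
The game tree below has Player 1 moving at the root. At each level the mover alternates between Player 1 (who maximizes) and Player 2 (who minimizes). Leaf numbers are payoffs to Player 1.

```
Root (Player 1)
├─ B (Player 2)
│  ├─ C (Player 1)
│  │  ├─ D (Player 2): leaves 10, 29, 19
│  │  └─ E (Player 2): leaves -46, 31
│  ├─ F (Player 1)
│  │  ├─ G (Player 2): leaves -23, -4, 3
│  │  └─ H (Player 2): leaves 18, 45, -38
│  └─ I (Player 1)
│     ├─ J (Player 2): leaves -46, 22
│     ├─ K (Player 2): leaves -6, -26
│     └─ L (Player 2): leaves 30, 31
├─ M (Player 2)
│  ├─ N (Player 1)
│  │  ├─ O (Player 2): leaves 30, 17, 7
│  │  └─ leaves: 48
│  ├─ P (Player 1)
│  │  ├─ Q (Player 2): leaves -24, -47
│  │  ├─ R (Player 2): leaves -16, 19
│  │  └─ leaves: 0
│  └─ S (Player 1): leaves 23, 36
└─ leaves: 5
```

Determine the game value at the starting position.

5

D (Player 2): min(10, 29, 19) = 10
E (Player 2): min(-46, 31) = -46
C (Player 1): max(10, -46) = 10
G (Player 2): min(-23, -4, 3) = -23
H (Player 2): min(18, 45, -38) = -38
F (Player 1): max(-23, -38) = -23
J (Player 2): min(-46, 22) = -46
K (Player 2): min(-6, -26) = -26
L (Player 2): min(30, 31) = 30
I (Player 1): max(-46, -26, 30) = 30
B (Player 2): min(10, -23, 30) = -23
O (Player 2): min(30, 17, 7) = 7
N (Player 1): max(7, 48) = 48
Q (Player 2): min(-24, -47) = -47
R (Player 2): min(-16, 19) = -16
P (Player 1): max(-47, -16, 0) = 0
S (Player 1): max(23, 36) = 36
M (Player 2): min(48, 0, 36) = 0
Root (Player 1): max(-23, 0, 5) = 5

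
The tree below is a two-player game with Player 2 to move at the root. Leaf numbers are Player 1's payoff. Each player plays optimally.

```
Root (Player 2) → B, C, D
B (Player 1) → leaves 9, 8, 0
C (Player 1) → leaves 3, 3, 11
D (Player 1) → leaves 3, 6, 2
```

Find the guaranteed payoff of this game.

B (Player 1): max(9, 8, 0) = 9
C (Player 1): max(3, 3, 11) = 11
D (Player 1): max(3, 6, 2) = 6
Root (Player 2): min(9, 11, 6) = 6

6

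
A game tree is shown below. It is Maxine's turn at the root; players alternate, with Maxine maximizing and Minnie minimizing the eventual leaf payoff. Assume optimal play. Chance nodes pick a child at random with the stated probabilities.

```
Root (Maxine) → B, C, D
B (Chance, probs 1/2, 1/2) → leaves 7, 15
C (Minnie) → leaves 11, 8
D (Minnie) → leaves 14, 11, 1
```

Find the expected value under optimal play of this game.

B (Chance): 1/2·7 + 1/2·15 = 11
C (Minnie): min(11, 8) = 8
D (Minnie): min(14, 11, 1) = 1
Root (Maxine): max(11, 8, 1) = 11

11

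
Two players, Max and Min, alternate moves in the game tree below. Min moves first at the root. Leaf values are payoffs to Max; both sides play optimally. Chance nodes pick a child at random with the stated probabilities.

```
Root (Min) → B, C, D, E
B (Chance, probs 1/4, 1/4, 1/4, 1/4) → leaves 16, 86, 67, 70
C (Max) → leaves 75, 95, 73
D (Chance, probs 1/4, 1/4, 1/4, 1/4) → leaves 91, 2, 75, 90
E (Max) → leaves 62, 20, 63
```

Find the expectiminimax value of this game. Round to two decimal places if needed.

B (Chance): 1/4·16 + 1/4·86 + 1/4·67 + 1/4·70 = 59.75
C (Max): max(75, 95, 73) = 95
D (Chance): 1/4·91 + 1/4·2 + 1/4·75 + 1/4·90 = 64.5
E (Max): max(62, 20, 63) = 63
Root (Min): min(59.75, 95, 64.5, 63) = 59.75

59.75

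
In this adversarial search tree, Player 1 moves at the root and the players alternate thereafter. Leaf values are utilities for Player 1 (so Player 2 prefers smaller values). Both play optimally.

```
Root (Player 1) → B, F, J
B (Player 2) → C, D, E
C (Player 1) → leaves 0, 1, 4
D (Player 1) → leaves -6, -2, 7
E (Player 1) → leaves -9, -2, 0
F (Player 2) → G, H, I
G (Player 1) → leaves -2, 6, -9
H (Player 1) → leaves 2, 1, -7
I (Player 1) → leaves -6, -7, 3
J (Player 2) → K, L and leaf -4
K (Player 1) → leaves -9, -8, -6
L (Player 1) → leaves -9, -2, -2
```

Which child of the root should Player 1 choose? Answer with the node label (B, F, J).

C (Player 1): max(0, 1, 4) = 4
D (Player 1): max(-6, -2, 7) = 7
E (Player 1): max(-9, -2, 0) = 0
B (Player 2): min(4, 7, 0) = 0
G (Player 1): max(-2, 6, -9) = 6
H (Player 1): max(2, 1, -7) = 2
I (Player 1): max(-6, -7, 3) = 3
F (Player 2): min(6, 2, 3) = 2
K (Player 1): max(-9, -8, -6) = -6
L (Player 1): max(-9, -2, -2) = -2
J (Player 2): min(-6, -2, -4) = -6
Root (Player 1): max(0, 2, -6) = 2
Player 1 picks the child with the highest value: F (value 2).

F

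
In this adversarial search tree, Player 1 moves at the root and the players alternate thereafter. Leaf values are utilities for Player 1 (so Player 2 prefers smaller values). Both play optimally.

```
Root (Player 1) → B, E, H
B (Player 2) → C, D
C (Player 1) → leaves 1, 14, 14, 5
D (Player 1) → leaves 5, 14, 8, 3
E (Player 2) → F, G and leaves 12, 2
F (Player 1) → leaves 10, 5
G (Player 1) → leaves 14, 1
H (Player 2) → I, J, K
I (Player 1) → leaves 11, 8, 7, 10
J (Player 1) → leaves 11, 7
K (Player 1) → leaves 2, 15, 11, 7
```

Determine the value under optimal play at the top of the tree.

C (Player 1): max(1, 14, 14, 5) = 14
D (Player 1): max(5, 14, 8, 3) = 14
B (Player 2): min(14, 14) = 14
F (Player 1): max(10, 5) = 10
G (Player 1): max(14, 1) = 14
E (Player 2): min(10, 14, 12, 2) = 2
I (Player 1): max(11, 8, 7, 10) = 11
J (Player 1): max(11, 7) = 11
K (Player 1): max(2, 15, 11, 7) = 15
H (Player 2): min(11, 11, 15) = 11
Root (Player 1): max(14, 2, 11) = 14

14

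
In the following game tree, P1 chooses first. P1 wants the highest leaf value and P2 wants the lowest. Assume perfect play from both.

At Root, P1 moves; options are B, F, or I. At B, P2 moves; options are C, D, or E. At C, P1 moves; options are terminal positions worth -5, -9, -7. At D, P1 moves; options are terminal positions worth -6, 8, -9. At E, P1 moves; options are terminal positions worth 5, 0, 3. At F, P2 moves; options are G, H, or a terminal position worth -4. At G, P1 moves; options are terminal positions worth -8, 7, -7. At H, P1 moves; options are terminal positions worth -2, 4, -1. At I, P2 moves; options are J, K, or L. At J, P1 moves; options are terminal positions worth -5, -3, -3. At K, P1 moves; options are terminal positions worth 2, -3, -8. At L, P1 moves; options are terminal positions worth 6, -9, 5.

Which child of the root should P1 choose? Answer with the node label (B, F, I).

C (P1): max(-5, -9, -7) = -5
D (P1): max(-6, 8, -9) = 8
E (P1): max(5, 0, 3) = 5
B (P2): min(-5, 8, 5) = -5
G (P1): max(-8, 7, -7) = 7
H (P1): max(-2, 4, -1) = 4
F (P2): min(7, 4, -4) = -4
J (P1): max(-5, -3, -3) = -3
K (P1): max(2, -3, -8) = 2
L (P1): max(6, -9, 5) = 6
I (P2): min(-3, 2, 6) = -3
Root (P1): max(-5, -4, -3) = -3
P1 picks the child with the highest value: I (value -3).

I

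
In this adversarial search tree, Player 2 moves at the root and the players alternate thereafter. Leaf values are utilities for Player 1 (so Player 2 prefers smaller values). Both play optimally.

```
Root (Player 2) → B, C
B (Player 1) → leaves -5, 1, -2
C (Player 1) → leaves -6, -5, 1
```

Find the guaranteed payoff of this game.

B (Player 1): max(-5, 1, -2) = 1
C (Player 1): max(-6, -5, 1) = 1
Root (Player 2): min(1, 1) = 1

1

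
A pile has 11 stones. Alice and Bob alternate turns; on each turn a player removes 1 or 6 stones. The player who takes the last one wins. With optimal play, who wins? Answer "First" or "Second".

Second

W/L table (W = player to move can force a win):
i:   0  1  2  3  4  5  6  7  8  9 10 11
     L  W  L  W  L  W  W  L  W  L  W  L
Position 11 is L, so the second player wins.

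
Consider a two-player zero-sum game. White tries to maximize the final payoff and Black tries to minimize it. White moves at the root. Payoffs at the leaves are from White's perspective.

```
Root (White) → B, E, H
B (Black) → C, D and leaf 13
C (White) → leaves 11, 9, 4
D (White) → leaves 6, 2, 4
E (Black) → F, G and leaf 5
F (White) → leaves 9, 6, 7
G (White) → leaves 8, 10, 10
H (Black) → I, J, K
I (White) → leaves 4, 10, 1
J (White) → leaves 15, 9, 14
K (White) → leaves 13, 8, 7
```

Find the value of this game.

10

C (White): max(11, 9, 4) = 11
D (White): max(6, 2, 4) = 6
B (Black): min(11, 6, 13) = 6
F (White): max(9, 6, 7) = 9
G (White): max(8, 10, 10) = 10
E (Black): min(9, 10, 5) = 5
I (White): max(4, 10, 1) = 10
J (White): max(15, 9, 14) = 15
K (White): max(13, 8, 7) = 13
H (Black): min(10, 15, 13) = 10
Root (White): max(6, 5, 10) = 10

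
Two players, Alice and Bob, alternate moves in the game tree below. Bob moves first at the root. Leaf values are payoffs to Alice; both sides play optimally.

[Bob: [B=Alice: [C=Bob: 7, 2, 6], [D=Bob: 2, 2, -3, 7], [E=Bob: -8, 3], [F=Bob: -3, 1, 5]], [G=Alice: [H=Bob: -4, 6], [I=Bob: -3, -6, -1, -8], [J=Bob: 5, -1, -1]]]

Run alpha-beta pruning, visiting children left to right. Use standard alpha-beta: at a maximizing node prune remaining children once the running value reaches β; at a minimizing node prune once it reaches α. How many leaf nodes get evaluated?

13

C [α=-∞,β=+∞]: v=2
D [α=2,β=+∞]: v=2 after child 1 ≤ α → α-cutoff, skip 3
E [α=2,β=+∞]: v=-8 after child 1 ≤ α → α-cutoff, skip 1
F [α=2,β=+∞]: v=-3 after child 1 ≤ α → α-cutoff, skip 2
B [α=-∞,β=+∞]: v=2
H [α=-∞,β=2]: v=-4
I [α=-4,β=2]: v=-6 after child 2 ≤ α → α-cutoff, skip 2
J [α=-4,β=2]: v=-1
G [α=-∞,β=2]: v=-1
Root [α=-∞,β=+∞]: v=-1
Leaves evaluated: 13 of 21.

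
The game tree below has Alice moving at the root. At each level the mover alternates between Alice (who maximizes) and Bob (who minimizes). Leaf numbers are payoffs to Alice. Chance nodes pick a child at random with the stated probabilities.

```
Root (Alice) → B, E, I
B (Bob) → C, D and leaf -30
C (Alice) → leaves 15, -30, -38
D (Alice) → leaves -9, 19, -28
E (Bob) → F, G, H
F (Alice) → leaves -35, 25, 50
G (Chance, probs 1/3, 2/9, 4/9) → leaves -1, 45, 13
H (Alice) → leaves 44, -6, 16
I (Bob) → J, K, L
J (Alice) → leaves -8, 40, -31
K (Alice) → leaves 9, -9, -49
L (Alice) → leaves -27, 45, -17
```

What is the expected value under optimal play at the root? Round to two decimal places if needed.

C (Alice): max(15, -30, -38) = 15
D (Alice): max(-9, 19, -28) = 19
B (Bob): min(15, 19, -30) = -30
F (Alice): max(-35, 25, 50) = 50
G (Chance): 1/3·-1 + 2/9·45 + 4/9·13 = 15.44
H (Alice): max(44, -6, 16) = 44
E (Bob): min(50, 15.44, 44) = 15.44
J (Alice): max(-8, 40, -31) = 40
K (Alice): max(9, -9, -49) = 9
L (Alice): max(-27, 45, -17) = 45
I (Bob): min(40, 9, 45) = 9
Root (Alice): max(-30, 15.44, 9) = 15.44

15.44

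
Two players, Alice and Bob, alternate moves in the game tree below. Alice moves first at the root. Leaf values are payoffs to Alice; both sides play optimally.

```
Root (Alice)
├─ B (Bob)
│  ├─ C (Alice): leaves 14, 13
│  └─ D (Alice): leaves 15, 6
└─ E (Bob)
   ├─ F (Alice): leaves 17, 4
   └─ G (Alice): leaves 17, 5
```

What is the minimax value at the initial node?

C (Alice): max(14, 13) = 14
D (Alice): max(15, 6) = 15
B (Bob): min(14, 15) = 14
F (Alice): max(17, 4) = 17
G (Alice): max(17, 5) = 17
E (Bob): min(17, 17) = 17
Root (Alice): max(14, 17) = 17

17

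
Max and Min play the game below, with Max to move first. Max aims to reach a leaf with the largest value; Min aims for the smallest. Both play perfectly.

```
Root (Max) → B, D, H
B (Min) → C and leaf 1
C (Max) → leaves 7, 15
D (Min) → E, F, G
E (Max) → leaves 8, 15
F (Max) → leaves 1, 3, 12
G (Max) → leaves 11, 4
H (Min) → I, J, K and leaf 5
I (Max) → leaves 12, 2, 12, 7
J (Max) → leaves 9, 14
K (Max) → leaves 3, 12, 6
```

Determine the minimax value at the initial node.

C (Max): max(7, 15) = 15
B (Min): min(15, 1) = 1
E (Max): max(8, 15) = 15
F (Max): max(1, 3, 12) = 12
G (Max): max(11, 4) = 11
D (Min): min(15, 12, 11) = 11
I (Max): max(12, 2, 12, 7) = 12
J (Max): max(9, 14) = 14
K (Max): max(3, 12, 6) = 12
H (Min): min(12, 14, 12, 5) = 5
Root (Max): max(1, 11, 5) = 11

11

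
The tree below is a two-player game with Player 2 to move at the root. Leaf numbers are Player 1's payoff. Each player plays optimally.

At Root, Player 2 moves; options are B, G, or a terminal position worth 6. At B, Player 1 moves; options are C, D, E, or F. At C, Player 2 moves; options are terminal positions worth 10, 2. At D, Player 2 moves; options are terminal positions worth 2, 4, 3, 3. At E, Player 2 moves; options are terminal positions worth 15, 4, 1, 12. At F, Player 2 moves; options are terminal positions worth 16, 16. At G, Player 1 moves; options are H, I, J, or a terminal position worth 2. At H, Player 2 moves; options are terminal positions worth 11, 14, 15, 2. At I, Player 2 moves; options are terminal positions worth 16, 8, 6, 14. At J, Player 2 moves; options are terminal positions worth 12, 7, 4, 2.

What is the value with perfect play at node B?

C: min(10, 2) = 2
D: min(2, 4, 3, 3) = 2
E: min(15, 4, 1, 12) = 1
F: min(16, 16) = 16
B: max(2, 2, 1, 16) = 16

16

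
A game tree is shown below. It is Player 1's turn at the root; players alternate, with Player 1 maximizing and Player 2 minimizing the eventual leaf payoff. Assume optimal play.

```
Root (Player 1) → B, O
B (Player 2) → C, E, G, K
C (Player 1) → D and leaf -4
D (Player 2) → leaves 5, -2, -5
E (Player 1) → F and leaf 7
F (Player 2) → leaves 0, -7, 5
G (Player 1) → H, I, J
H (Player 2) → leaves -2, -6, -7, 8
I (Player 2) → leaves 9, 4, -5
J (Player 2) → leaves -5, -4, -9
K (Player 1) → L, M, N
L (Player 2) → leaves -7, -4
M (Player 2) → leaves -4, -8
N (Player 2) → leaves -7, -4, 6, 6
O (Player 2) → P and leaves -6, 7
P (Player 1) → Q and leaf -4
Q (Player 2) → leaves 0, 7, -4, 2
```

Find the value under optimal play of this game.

-6

D (Player 2): min(5, -2, -5) = -5
C (Player 1): max(-5, -4) = -4
F (Player 2): min(0, -7, 5) = -7
E (Player 1): max(-7, 7) = 7
H (Player 2): min(-2, -6, -7, 8) = -7
I (Player 2): min(9, 4, -5) = -5
J (Player 2): min(-5, -4, -9) = -9
G (Player 1): max(-7, -5, -9) = -5
L (Player 2): min(-7, -4) = -7
M (Player 2): min(-4, -8) = -8
N (Player 2): min(-7, -4, 6, 6) = -7
K (Player 1): max(-7, -8, -7) = -7
B (Player 2): min(-4, 7, -5, -7) = -7
Q (Player 2): min(0, 7, -4, 2) = -4
P (Player 1): max(-4, -4) = -4
O (Player 2): min(-4, -6, 7) = -6
Root (Player 1): max(-7, -6) = -6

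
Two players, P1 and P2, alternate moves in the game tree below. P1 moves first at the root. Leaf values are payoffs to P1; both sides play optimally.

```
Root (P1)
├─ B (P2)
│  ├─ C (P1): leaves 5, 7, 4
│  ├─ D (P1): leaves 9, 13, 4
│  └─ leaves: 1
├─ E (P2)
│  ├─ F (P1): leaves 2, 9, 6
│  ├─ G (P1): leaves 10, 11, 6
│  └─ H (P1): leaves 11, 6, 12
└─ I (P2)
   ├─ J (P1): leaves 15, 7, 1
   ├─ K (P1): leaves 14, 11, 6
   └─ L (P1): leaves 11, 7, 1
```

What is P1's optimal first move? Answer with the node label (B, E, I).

C (P1): max(5, 7, 4) = 7
D (P1): max(9, 13, 4) = 13
B (P2): min(7, 13, 1) = 1
F (P1): max(2, 9, 6) = 9
G (P1): max(10, 11, 6) = 11
H (P1): max(11, 6, 12) = 12
E (P2): min(9, 11, 12) = 9
J (P1): max(15, 7, 1) = 15
K (P1): max(14, 11, 6) = 14
L (P1): max(11, 7, 1) = 11
I (P2): min(15, 14, 11) = 11
Root (P1): max(1, 9, 11) = 11
P1 picks the child with the highest value: I (value 11).

I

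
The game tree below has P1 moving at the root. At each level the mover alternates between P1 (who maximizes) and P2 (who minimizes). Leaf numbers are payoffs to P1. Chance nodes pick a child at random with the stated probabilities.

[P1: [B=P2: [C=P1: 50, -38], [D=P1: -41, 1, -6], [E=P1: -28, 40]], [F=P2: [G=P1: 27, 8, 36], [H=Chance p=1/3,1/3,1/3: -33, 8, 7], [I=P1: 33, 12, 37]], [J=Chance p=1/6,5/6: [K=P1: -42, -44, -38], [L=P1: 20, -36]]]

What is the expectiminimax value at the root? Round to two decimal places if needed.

10.33

C (P1): max(50, -38) = 50
D (P1): max(-41, 1, -6) = 1
E (P1): max(-28, 40) = 40
B (P2): min(50, 1, 40) = 1
G (P1): max(27, 8, 36) = 36
H (Chance): 1/3·-33 + 1/3·8 + 1/3·7 = -6
I (P1): max(33, 12, 37) = 37
F (P2): min(36, -6, 37) = -6
K (P1): max(-42, -44, -38) = -38
L (P1): max(20, -36) = 20
J (Chance): 1/6·-38 + 5/6·20 = 10.33
Root (P1): max(1, -6, 10.33) = 10.33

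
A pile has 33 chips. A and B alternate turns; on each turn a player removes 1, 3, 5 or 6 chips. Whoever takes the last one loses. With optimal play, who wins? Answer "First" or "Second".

First

W/L table (W = player to move can force a win):
i:   0  1  2  3  4  5  6  7  8  9 10 11 12 13 14 15 16 17 18 19 20 21 22 23 24 25 26 27 28 29 30 31 32 33
     W  L  W  L  W  L  W  W  W  W  W  W  L  W  L  W  L  W  W  W  W  W  W  L  W  L  W  L  W  W  W  W  W  W
Position 33 is W, so the first player wins.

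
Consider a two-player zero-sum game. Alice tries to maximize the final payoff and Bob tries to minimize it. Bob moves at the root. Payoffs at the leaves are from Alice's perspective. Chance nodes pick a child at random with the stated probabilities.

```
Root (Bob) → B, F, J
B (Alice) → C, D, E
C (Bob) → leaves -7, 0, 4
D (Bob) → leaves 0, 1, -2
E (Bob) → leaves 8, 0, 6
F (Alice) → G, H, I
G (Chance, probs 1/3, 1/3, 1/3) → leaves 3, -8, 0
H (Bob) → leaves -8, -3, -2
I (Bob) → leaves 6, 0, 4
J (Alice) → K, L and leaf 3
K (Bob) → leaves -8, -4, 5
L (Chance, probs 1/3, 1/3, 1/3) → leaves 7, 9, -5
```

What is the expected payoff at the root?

C (Bob): min(-7, 0, 4) = -7
D (Bob): min(0, 1, -2) = -2
E (Bob): min(8, 0, 6) = 0
B (Alice): max(-7, -2, 0) = 0
G (Chance): 1/3·3 + 1/3·-8 + 1/3·0 = -1.67
H (Bob): min(-8, -3, -2) = -8
I (Bob): min(6, 0, 4) = 0
F (Alice): max(-1.67, -8, 0) = 0
K (Bob): min(-8, -4, 5) = -8
L (Chance): 1/3·7 + 1/3·9 + 1/3·-5 = 3.67
J (Alice): max(-8, 3.67, 3) = 3.67
Root (Bob): min(0, 0, 3.67) = 0

0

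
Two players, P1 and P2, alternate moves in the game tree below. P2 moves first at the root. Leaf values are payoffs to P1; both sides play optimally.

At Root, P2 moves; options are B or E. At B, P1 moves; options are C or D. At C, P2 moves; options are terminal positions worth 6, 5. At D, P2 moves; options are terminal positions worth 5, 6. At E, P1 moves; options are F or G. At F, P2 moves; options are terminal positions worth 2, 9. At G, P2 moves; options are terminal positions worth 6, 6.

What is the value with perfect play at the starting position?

5

C (P2): min(6, 5) = 5
D (P2): min(5, 6) = 5
B (P1): max(5, 5) = 5
F (P2): min(2, 9) = 2
G (P2): min(6, 6) = 6
E (P1): max(2, 6) = 6
Root (P2): min(5, 6) = 5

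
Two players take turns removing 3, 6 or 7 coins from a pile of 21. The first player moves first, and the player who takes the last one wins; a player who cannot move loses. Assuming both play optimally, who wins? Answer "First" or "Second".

Second

Mark each pile size as W (mover wins) or L (mover loses):
i:   0  1  2  3  4  5  6  7  8  9 10 11 12 13 14 15 16 17 18 19 20 21
     L  L  L  W  W  W  W  W  W  W  L  L  L  W  W  W  W  W  W  W  L  L
Position 21 is L, so the second player wins.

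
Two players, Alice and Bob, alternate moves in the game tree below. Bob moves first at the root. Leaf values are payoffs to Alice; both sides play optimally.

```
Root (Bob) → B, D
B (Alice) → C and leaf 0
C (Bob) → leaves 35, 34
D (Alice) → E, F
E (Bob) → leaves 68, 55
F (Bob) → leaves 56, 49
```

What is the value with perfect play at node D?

E: min(68, 55) = 55
F: min(56, 49) = 49
D: max(55, 49) = 55

55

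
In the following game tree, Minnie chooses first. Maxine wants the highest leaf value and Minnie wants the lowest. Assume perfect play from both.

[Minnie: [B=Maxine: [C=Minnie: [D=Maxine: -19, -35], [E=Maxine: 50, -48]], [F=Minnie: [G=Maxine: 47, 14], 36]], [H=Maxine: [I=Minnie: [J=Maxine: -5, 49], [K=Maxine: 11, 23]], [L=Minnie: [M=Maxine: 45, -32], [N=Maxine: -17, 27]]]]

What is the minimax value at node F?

G: max(47, 14) = 47
F: min(47, 36) = 36

36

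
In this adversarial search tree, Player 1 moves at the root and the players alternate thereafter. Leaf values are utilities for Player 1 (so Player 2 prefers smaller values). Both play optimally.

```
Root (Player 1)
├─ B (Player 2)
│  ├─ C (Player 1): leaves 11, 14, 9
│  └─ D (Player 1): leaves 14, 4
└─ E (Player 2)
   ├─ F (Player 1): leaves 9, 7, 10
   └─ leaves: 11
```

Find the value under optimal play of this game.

14

C (Player 1): max(11, 14, 9) = 14
D (Player 1): max(14, 4) = 14
B (Player 2): min(14, 14) = 14
F (Player 1): max(9, 7, 10) = 10
E (Player 2): min(10, 11) = 10
Root (Player 1): max(14, 10) = 14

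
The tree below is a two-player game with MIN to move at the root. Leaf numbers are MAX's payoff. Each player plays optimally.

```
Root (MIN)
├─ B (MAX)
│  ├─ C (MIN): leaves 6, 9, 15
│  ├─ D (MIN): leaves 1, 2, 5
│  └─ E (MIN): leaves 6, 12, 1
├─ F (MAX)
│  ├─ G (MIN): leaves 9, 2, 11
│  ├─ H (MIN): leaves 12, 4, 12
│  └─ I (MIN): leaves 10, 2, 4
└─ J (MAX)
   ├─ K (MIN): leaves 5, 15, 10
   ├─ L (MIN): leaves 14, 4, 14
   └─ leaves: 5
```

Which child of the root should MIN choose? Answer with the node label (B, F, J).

F

C (MIN): min(6, 9, 15) = 6
D (MIN): min(1, 2, 5) = 1
E (MIN): min(6, 12, 1) = 1
B (MAX): max(6, 1, 1) = 6
G (MIN): min(9, 2, 11) = 2
H (MIN): min(12, 4, 12) = 4
I (MIN): min(10, 2, 4) = 2
F (MAX): max(2, 4, 2) = 4
K (MIN): min(5, 15, 10) = 5
L (MIN): min(14, 4, 14) = 4
J (MAX): max(5, 4, 5) = 5
Root (MIN): min(6, 4, 5) = 4
MIN picks the child with the lowest value: F (value 4).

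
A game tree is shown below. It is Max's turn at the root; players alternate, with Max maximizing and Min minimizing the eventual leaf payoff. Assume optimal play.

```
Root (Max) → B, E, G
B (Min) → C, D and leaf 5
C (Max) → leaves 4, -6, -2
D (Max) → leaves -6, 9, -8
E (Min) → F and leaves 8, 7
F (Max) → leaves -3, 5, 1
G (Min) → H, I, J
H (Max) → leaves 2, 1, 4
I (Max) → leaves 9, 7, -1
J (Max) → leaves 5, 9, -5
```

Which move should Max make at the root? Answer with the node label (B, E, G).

C (Max): max(4, -6, -2) = 4
D (Max): max(-6, 9, -8) = 9
B (Min): min(4, 9, 5) = 4
F (Max): max(-3, 5, 1) = 5
E (Min): min(5, 8, 7) = 5
H (Max): max(2, 1, 4) = 4
I (Max): max(9, 7, -1) = 9
J (Max): max(5, 9, -5) = 9
G (Min): min(4, 9, 9) = 4
Root (Max): max(4, 5, 4) = 5
Max picks the child with the highest value: E (value 5).

E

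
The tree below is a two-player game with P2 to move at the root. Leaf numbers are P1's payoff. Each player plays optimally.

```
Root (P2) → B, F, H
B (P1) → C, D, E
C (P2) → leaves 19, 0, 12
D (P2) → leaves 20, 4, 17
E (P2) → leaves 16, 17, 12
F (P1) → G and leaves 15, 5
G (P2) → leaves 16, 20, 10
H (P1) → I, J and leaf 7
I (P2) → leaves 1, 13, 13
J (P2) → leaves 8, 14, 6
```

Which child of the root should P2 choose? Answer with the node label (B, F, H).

H

C (P2): min(19, 0, 12) = 0
D (P2): min(20, 4, 17) = 4
E (P2): min(16, 17, 12) = 12
B (P1): max(0, 4, 12) = 12
G (P2): min(16, 20, 10) = 10
F (P1): max(10, 15, 5) = 15
I (P2): min(1, 13, 13) = 1
J (P2): min(8, 14, 6) = 6
H (P1): max(1, 6, 7) = 7
Root (P2): min(12, 15, 7) = 7
P2 picks the child with the lowest value: H (value 7).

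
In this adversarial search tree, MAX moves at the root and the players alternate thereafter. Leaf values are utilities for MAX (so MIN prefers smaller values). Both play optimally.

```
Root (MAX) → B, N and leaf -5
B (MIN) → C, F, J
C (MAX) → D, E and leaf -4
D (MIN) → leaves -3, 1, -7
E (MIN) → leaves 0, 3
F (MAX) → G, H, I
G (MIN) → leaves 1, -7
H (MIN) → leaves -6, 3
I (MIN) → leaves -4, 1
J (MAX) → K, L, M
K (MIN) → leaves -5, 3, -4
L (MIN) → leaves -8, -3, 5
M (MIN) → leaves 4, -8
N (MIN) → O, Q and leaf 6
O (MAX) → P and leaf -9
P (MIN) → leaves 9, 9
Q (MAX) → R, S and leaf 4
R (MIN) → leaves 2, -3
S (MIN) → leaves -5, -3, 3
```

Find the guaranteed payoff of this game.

D (MIN): min(-3, 1, -7) = -7
E (MIN): min(0, 3) = 0
C (MAX): max(-7, 0, -4) = 0
G (MIN): min(1, -7) = -7
H (MIN): min(-6, 3) = -6
I (MIN): min(-4, 1) = -4
F (MAX): max(-7, -6, -4) = -4
K (MIN): min(-5, 3, -4) = -5
L (MIN): min(-8, -3, 5) = -8
M (MIN): min(4, -8) = -8
J (MAX): max(-5, -8, -8) = -5
B (MIN): min(0, -4, -5) = -5
P (MIN): min(9, 9) = 9
O (MAX): max(9, -9) = 9
R (MIN): min(2, -3) = -3
S (MIN): min(-5, -3, 3) = -5
Q (MAX): max(-3, -5, 4) = 4
N (MIN): min(9, 4, 6) = 4
Root (MAX): max(-5, 4, -5) = 4

4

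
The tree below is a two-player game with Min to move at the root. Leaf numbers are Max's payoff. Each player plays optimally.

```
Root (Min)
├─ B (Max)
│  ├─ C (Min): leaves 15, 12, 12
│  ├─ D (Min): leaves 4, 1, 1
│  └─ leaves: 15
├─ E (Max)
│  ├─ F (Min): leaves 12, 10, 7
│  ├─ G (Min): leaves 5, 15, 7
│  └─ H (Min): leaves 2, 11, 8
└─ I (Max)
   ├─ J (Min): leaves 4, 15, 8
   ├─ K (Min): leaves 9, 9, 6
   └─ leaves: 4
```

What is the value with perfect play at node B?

C: min(15, 12, 12) = 12
D: min(4, 1, 1) = 1
B: max(12, 1, 15) = 15

15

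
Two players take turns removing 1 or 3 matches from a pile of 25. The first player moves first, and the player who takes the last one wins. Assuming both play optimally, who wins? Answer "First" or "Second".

First

Compute winning (W) and losing (L) positions by backward induction:
i:   0  1  2  3  4  5  6  7  8  9 10 11 12 13 14 15 16 17 18 19 20 21 22 23 24 25
     L  W  L  W  L  W  L  W  L  W  L  W  L  W  L  W  L  W  L  W  L  W  L  W  L  W
Position 25 is W, so the first player wins.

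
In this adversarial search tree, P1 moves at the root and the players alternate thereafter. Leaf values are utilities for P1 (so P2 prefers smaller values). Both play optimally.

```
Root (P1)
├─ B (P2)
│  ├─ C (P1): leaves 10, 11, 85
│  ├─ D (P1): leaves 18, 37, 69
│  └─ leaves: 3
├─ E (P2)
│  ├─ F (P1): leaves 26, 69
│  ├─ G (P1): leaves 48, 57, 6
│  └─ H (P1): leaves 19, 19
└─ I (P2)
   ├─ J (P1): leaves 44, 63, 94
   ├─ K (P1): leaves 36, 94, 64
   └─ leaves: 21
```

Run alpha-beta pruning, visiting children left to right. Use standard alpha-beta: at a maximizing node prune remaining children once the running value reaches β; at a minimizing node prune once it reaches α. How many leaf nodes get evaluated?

C [α=-∞,β=+∞]: v=85
D [α=-∞,β=85]: v=69
B [α=-∞,β=+∞]: v=3
F [α=3,β=+∞]: v=69
G [α=3,β=69]: v=57
H [α=3,β=57]: v=19
E [α=3,β=+∞]: v=19
J [α=19,β=+∞]: v=94
K [α=19,β=94]: v=94 after child 2 ≥ β → β-cutoff, skip 1
I [α=19,β=+∞]: v=21
Root [α=-∞,β=+∞]: v=21
Leaves evaluated: 20 of 21.

20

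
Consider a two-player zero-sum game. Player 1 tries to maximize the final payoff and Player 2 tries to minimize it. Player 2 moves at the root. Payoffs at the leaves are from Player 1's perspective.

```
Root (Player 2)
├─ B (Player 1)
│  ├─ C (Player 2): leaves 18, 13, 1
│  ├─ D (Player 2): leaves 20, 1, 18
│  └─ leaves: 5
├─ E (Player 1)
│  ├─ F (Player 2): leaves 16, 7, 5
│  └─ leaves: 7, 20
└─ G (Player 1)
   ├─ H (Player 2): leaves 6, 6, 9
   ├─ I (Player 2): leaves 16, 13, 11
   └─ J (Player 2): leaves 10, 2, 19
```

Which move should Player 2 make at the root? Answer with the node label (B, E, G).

B

C (Player 2): min(18, 13, 1) = 1
D (Player 2): min(20, 1, 18) = 1
B (Player 1): max(1, 1, 5) = 5
F (Player 2): min(16, 7, 5) = 5
E (Player 1): max(5, 7, 20) = 20
H (Player 2): min(6, 6, 9) = 6
I (Player 2): min(16, 13, 11) = 11
J (Player 2): min(10, 2, 19) = 2
G (Player 1): max(6, 11, 2) = 11
Root (Player 2): min(5, 20, 11) = 5
Player 2 picks the child with the lowest value: B (value 5).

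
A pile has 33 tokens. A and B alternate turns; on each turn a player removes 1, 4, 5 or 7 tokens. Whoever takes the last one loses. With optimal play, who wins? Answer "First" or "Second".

Second

Positions where the player to move wins (W) vs loses (L):
i:   0  1  2  3  4  5  6  7  8  9 10 11 12 13 14 15 16 17 18 19 20 21 22 23 24 25 26 27 28 29 30 31 32 33
     W  L  W  L  W  W  W  W  W  L  W  L  W  W  W  W  W  L  W  L  W  W  W  W  W  L  W  L  W  W  W  W  W  L
Position 33 is L, so the second player wins.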